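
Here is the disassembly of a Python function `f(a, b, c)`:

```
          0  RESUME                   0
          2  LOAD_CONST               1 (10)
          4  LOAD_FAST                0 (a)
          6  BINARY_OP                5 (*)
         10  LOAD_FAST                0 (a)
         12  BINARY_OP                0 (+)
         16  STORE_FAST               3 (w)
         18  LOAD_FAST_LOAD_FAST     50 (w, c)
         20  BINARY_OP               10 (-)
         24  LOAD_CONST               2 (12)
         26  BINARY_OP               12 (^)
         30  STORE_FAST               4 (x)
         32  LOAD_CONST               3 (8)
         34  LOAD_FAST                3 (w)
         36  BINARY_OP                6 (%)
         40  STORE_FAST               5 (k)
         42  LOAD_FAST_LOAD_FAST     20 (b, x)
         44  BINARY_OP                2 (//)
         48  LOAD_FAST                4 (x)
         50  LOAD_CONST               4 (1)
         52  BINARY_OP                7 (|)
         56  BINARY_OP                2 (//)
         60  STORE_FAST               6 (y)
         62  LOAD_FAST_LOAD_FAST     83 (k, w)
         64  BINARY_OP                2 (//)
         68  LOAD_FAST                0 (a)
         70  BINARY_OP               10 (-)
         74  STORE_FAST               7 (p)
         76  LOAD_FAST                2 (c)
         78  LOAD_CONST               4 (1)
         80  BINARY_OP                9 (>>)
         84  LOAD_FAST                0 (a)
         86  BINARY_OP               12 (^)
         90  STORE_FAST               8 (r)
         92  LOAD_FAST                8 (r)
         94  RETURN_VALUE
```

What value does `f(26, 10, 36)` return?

8

LOAD_CONST → push 10. Stack: [10]
LOAD_FAST a → push 26. Stack: [10, 26]
BINARY_OP * → 10 * 26 = 260. Stack: [260]
LOAD_FAST a → push 26. Stack: [260, 26]
BINARY_OP + → 260 + 26 = 286. Stack: [286]
STORE_FAST w → w=286. Stack: []
LOAD_FAST_LOAD_FAST w,c → push 286,36. Stack: [286, 36]
BINARY_OP - → 286 - 36 = 250. Stack: [250]
LOAD_CONST → push 12. Stack: [250, 12]
BINARY_OP ^ → 250 ^ 12 = 246. Stack: [246]
STORE_FAST x → x=246. Stack: []
LOAD_CONST → push 8. Stack: [8]
LOAD_FAST w → push 286. Stack: [8, 286]
BINARY_OP % → 8 % 286 = 8. Stack: [8]
STORE_FAST k → k=8. Stack: []
LOAD_FAST_LOAD_FAST b,x → push 10,246. Stack: [10, 246]
BINARY_OP // → 10 // 246 = 0. Stack: [0]
LOAD_FAST x → push 246. Stack: [0, 246]
LOAD_CONST → push 1. Stack: [0, 246, 1]
BINARY_OP | → 246 | 1 = 247. Stack: [0, 247]
BINARY_OP // → 0 // 247 = 0. Stack: [0]
STORE_FAST y → y=0. Stack: []
LOAD_FAST_LOAD_FAST k,w → push 8,286. Stack: [8, 286]
BINARY_OP // → 8 // 286 = 0. Stack: [0]
LOAD_FAST a → push 26. Stack: [0, 26]
BINARY_OP - → 0 - 26 = -26. Stack: [-26]
STORE_FAST p → p=-26. Stack: []
LOAD_FAST c → push 36. Stack: [36]
LOAD_CONST → push 1. Stack: [36, 1]
BINARY_OP >> → 36 >> 1 = 18. Stack: [18]
LOAD_FAST a → push 26. Stack: [18, 26]
BINARY_OP ^ → 18 ^ 26 = 8. Stack: [8]
STORE_FAST r → r=8. Stack: []
LOAD_FAST r → push 8. Stack: [8]
RETURN_VALUE → return 8.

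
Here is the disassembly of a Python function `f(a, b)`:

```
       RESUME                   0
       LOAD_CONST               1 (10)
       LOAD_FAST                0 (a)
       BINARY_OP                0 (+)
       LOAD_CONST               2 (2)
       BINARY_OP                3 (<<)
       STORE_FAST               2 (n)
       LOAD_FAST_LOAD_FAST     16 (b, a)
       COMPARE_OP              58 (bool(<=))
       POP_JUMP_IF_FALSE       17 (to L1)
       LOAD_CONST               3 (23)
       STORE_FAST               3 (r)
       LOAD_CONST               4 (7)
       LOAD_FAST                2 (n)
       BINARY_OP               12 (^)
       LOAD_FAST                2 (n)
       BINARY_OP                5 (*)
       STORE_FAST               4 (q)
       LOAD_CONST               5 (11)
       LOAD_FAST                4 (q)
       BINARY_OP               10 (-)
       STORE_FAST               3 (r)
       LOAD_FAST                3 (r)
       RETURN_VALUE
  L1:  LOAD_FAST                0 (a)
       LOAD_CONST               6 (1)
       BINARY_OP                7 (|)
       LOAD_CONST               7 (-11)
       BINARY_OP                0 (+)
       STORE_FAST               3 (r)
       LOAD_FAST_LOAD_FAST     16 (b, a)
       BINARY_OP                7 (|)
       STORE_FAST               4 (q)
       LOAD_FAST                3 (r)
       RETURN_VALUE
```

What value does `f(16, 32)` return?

LOAD_CONST → push 10. Stack: [10]
LOAD_FAST a → push 16. Stack: [10, 16]
BINARY_OP + → 10 + 16 = 26. Stack: [26]
LOAD_CONST → push 2. Stack: [26, 2]
BINARY_OP << → 26 << 2 = 104. Stack: [104]
STORE_FAST n → n=104. Stack: []
LOAD_FAST_LOAD_FAST b,a → push 32,16. Stack: [32, 16]
COMPARE_OP bool(<=) → 32 vs 16 = False. Stack: [False]
POP_JUMP_IF_FALSE → pop False; jump. Stack: []
LOAD_FAST a → push 16. Stack: [16]
LOAD_CONST → push 1. Stack: [16, 1]
BINARY_OP | → 16 | 1 = 17. Stack: [17]
LOAD_CONST → push -11. Stack: [17, -11]
BINARY_OP + → 17 + -11 = 6. Stack: [6]
STORE_FAST r → r=6. Stack: []
LOAD_FAST_LOAD_FAST b,a → push 32,16. Stack: [32, 16]
BINARY_OP | → 32 | 16 = 48. Stack: [48]
STORE_FAST q → q=48. Stack: []
LOAD_FAST r → push 6. Stack: [6]
RETURN_VALUE → return 6.

6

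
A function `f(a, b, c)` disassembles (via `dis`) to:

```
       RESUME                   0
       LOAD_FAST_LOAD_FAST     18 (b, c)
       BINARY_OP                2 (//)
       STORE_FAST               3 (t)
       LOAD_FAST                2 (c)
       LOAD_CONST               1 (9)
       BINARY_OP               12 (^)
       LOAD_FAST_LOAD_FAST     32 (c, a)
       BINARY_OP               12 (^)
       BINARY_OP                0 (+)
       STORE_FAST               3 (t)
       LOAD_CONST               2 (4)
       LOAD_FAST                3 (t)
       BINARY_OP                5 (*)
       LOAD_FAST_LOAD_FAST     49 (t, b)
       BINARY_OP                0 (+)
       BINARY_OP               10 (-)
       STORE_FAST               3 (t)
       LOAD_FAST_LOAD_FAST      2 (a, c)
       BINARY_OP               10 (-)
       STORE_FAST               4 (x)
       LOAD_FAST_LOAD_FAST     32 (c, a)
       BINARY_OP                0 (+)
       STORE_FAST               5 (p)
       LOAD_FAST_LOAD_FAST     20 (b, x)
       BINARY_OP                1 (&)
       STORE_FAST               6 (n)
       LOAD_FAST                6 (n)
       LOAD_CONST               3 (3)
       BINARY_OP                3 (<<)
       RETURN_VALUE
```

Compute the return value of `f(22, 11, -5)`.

88

LOAD_FAST_LOAD_FAST b,c → push 11,-5. Stack: [11, -5]
BINARY_OP // → 11 // -5 = -3. Stack: [-3]
STORE_FAST t → t=-3. Stack: []
LOAD_FAST c → push -5. Stack: [-5]
LOAD_CONST → push 9. Stack: [-5, 9]
BINARY_OP ^ → -5 ^ 9 = -14. Stack: [-14]
LOAD_FAST_LOAD_FAST c,a → push -5,22. Stack: [-14, -5, 22]
BINARY_OP ^ → -5 ^ 22 = -19. Stack: [-14, -19]
BINARY_OP + → -14 + -19 = -33. Stack: [-33]
STORE_FAST t → t=-33. Stack: []
LOAD_CONST → push 4. Stack: [4]
LOAD_FAST t → push -33. Stack: [4, -33]
BINARY_OP * → 4 * -33 = -132. Stack: [-132]
LOAD_FAST_LOAD_FAST t,b → push -33,11. Stack: [-132, -33, 11]
BINARY_OP + → -33 + 11 = -22. Stack: [-132, -22]
BINARY_OP - → -132 - -22 = -110. Stack: [-110]
STORE_FAST t → t=-110. Stack: []
LOAD_FAST_LOAD_FAST a,c → push 22,-5. Stack: [22, -5]
BINARY_OP - → 22 - -5 = 27. Stack: [27]
STORE_FAST x → x=27. Stack: []
LOAD_FAST_LOAD_FAST c,a → push -5,22. Stack: [-5, 22]
BINARY_OP + → -5 + 22 = 17. Stack: [17]
STORE_FAST p → p=17. Stack: []
LOAD_FAST_LOAD_FAST b,x → push 11,27. Stack: [11, 27]
BINARY_OP & → 11 & 27 = 11. Stack: [11]
STORE_FAST n → n=11. Stack: []
LOAD_FAST n → push 11. Stack: [11]
LOAD_CONST → push 3. Stack: [11, 3]
BINARY_OP << → 11 << 3 = 88. Stack: [88]
RETURN_VALUE → return 88.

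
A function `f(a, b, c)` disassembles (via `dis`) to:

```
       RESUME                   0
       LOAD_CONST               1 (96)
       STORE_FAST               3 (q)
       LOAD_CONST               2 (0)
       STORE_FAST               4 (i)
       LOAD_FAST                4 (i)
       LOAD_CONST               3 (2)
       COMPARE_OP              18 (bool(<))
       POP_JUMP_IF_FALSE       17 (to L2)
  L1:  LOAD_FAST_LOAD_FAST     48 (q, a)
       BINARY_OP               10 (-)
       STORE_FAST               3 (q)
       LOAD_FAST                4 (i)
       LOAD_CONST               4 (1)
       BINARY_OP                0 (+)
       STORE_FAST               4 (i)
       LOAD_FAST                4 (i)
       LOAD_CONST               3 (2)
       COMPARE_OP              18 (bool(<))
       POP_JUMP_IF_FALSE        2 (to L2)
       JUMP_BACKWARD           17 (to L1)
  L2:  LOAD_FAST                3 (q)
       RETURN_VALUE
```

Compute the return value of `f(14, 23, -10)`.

LOAD_CONST → push 96. Stack: [96]
STORE_FAST q → q=96. Stack: []
LOAD_CONST → push 0. Stack: [0]
STORE_FAST i → i=0. Stack: []
LOAD_FAST i → push 0. Stack: [0]
LOAD_CONST → push 2. Stack: [0, 2]
COMPARE_OP bool(<) → 0 vs 2 = True. Stack: [True]
POP_JUMP_IF_FALSE → pop True; no jump. Stack: []
LOAD_FAST_LOAD_FAST q,a → push 96,14. Stack: [96, 14]
BINARY_OP - → 96 - 14 = 82. Stack: [82]
STORE_FAST q → q=82. Stack: []
LOAD_FAST i → push 0. Stack: [0]
LOAD_CONST → push 1. Stack: [0, 1]
BINARY_OP + → 0 + 1 = 1. Stack: [1]
STORE_FAST i → i=1. Stack: []
LOAD_FAST i → push 1. Stack: [1]
LOAD_CONST → push 2. Stack: [1, 2]
COMPARE_OP bool(<) → 1 vs 2 = True. Stack: [True]
POP_JUMP_IF_FALSE → pop True; no jump. Stack: []
LOAD_FAST_LOAD_FAST q,a → push 82,14. Stack: [82, 14]
BINARY_OP - → 82 - 14 = 68. Stack: [68]
STORE_FAST q → q=68. Stack: []
LOAD_FAST i → push 1. Stack: [1]
LOAD_CONST → push 1. Stack: [1, 1]
BINARY_OP + → 1 + 1 = 2. Stack: [2]
STORE_FAST i → i=2. Stack: []
LOAD_FAST i → push 2. Stack: [2]
LOAD_CONST → push 2. Stack: [2, 2]
COMPARE_OP bool(<) → 2 vs 2 = False. Stack: [False]
POP_JUMP_IF_FALSE → pop False; jump. Stack: []
LOAD_FAST q → push 68. Stack: [68]
RETURN_VALUE → return 68.

68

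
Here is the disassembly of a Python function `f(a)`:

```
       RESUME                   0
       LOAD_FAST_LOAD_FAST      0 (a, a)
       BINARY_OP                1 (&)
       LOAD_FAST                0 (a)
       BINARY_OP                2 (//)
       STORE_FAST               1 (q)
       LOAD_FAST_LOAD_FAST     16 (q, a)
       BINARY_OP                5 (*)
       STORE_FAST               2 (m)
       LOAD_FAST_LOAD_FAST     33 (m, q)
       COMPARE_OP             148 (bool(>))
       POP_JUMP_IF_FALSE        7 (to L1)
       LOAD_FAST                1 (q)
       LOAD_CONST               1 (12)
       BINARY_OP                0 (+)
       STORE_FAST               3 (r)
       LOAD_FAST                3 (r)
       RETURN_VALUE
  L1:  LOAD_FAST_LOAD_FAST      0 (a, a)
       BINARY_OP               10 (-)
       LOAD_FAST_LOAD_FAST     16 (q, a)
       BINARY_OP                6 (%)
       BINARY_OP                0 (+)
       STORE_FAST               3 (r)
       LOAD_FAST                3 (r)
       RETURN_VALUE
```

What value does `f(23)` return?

13

LOAD_FAST_LOAD_FAST a,a → push 23,23. Stack: [23, 23]
BINARY_OP & → 23 & 23 = 23. Stack: [23]
LOAD_FAST a → push 23. Stack: [23, 23]
BINARY_OP // → 23 // 23 = 1. Stack: [1]
STORE_FAST q → q=1. Stack: []
LOAD_FAST_LOAD_FAST q,a → push 1,23. Stack: [1, 23]
BINARY_OP * → 1 * 23 = 23. Stack: [23]
STORE_FAST m → m=23. Stack: []
LOAD_FAST_LOAD_FAST m,q → push 23,1. Stack: [23, 1]
COMPARE_OP bool(>) → 23 vs 1 = True. Stack: [True]
POP_JUMP_IF_FALSE → pop True; no jump. Stack: []
LOAD_FAST q → push 1. Stack: [1]
LOAD_CONST → push 12. Stack: [1, 12]
BINARY_OP + → 1 + 12 = 13. Stack: [13]
STORE_FAST r → r=13. Stack: []
LOAD_FAST r → push 13. Stack: [13]
RETURN_VALUE → return 13.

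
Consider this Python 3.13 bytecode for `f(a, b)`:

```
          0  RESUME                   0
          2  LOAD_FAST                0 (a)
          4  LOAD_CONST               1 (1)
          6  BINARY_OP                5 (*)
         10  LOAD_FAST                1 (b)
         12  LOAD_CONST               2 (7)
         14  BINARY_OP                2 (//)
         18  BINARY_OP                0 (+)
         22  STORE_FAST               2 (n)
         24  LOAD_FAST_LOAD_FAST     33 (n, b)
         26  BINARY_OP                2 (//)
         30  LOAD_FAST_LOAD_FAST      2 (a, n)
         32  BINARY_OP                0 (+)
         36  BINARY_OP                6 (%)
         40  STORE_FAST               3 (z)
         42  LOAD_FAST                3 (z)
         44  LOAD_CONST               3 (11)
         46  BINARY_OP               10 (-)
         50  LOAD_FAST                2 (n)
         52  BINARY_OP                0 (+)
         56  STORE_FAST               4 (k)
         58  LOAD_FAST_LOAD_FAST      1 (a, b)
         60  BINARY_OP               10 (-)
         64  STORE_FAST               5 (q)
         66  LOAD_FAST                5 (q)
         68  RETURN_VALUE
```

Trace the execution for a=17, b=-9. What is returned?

LOAD_FAST a → push 17. Stack: [17]
LOAD_CONST → push 1. Stack: [17, 1]
BINARY_OP * → 17 * 1 = 17. Stack: [17]
LOAD_FAST b → push -9. Stack: [17, -9]
LOAD_CONST → push 7. Stack: [17, -9, 7]
BINARY_OP // → -9 // 7 = -2. Stack: [17, -2]
BINARY_OP + → 17 + -2 = 15. Stack: [15]
STORE_FAST n → n=15. Stack: []
LOAD_FAST_LOAD_FAST n,b → push 15,-9. Stack: [15, -9]
BINARY_OP // → 15 // -9 = -2. Stack: [-2]
LOAD_FAST_LOAD_FAST a,n → push 17,15. Stack: [-2, 17, 15]
BINARY_OP + → 17 + 15 = 32. Stack: [-2, 32]
BINARY_OP % → -2 % 32 = 30. Stack: [30]
STORE_FAST z → z=30. Stack: []
LOAD_FAST z → push 30. Stack: [30]
LOAD_CONST → push 11. Stack: [30, 11]
BINARY_OP - → 30 - 11 = 19. Stack: [19]
LOAD_FAST n → push 15. Stack: [19, 15]
BINARY_OP + → 19 + 15 = 34. Stack: [34]
STORE_FAST k → k=34. Stack: []
LOAD_FAST_LOAD_FAST a,b → push 17,-9. Stack: [17, -9]
BINARY_OP - → 17 - -9 = 26. Stack: [26]
STORE_FAST q → q=26. Stack: []
LOAD_FAST q → push 26. Stack: [26]
RETURN_VALUE → return 26.

26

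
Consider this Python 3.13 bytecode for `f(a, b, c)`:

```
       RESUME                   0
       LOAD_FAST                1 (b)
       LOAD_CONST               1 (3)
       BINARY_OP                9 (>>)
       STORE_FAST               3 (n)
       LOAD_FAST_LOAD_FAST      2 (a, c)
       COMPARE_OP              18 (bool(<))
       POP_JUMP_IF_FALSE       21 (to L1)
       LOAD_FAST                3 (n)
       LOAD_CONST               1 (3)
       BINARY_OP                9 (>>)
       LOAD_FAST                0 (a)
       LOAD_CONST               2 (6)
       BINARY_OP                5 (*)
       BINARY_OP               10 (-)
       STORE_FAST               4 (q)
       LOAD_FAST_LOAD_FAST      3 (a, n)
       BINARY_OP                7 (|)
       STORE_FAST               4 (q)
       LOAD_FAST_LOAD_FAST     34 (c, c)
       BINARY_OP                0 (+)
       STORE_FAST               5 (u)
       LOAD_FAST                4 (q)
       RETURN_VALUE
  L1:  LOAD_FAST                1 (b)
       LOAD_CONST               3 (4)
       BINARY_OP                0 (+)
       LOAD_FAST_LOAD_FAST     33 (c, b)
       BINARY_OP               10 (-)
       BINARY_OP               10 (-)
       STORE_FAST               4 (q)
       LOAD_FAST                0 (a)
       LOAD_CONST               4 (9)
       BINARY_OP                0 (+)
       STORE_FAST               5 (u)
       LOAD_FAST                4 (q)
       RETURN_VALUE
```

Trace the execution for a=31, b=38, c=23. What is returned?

57

LOAD_FAST b → push 38. Stack: [38]
LOAD_CONST → push 3. Stack: [38, 3]
BINARY_OP >> → 38 >> 3 = 4. Stack: [4]
STORE_FAST n → n=4. Stack: []
LOAD_FAST_LOAD_FAST a,c → push 31,23. Stack: [31, 23]
COMPARE_OP bool(<) → 31 vs 23 = False. Stack: [False]
POP_JUMP_IF_FALSE → pop False; jump. Stack: []
LOAD_FAST b → push 38. Stack: [38]
LOAD_CONST → push 4. Stack: [38, 4]
BINARY_OP + → 38 + 4 = 42. Stack: [42]
LOAD_FAST_LOAD_FAST c,b → push 23,38. Stack: [42, 23, 38]
BINARY_OP - → 23 - 38 = -15. Stack: [42, -15]
BINARY_OP - → 42 - -15 = 57. Stack: [57]
STORE_FAST q → q=57. Stack: []
LOAD_FAST a → push 31. Stack: [31]
LOAD_CONST → push 9. Stack: [31, 9]
BINARY_OP + → 31 + 9 = 40. Stack: [40]
STORE_FAST u → u=40. Stack: []
LOAD_FAST q → push 57. Stack: [57]
RETURN_VALUE → return 57.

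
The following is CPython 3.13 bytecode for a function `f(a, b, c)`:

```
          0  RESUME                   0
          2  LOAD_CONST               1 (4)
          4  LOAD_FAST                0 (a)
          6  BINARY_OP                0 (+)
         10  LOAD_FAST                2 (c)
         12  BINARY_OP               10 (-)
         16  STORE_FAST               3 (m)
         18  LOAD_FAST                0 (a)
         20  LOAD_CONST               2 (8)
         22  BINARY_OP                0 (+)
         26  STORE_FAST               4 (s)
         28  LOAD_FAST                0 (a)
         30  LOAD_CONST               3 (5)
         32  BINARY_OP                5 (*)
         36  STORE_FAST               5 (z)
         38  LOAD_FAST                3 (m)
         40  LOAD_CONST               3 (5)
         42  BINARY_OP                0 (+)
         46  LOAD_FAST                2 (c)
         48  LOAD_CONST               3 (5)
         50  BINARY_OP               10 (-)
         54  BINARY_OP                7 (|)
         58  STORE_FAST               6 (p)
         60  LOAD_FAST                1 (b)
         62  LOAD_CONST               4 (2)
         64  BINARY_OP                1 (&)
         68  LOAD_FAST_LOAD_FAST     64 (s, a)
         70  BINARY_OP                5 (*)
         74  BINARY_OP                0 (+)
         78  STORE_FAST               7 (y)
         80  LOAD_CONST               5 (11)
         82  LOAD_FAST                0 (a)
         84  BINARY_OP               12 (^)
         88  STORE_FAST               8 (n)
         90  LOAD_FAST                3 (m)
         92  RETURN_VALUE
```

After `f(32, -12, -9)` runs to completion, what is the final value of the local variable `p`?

-14

LOAD_CONST → push 4. Stack: [4]
LOAD_FAST a → push 32. Stack: [4, 32]
BINARY_OP + → 4 + 32 = 36. Stack: [36]
LOAD_FAST c → push -9. Stack: [36, -9]
BINARY_OP - → 36 - -9 = 45. Stack: [45]
STORE_FAST m → m=45. Stack: []
LOAD_FAST a → push 32. Stack: [32]
LOAD_CONST → push 8. Stack: [32, 8]
BINARY_OP + → 32 + 8 = 40. Stack: [40]
STORE_FAST s → s=40. Stack: []
LOAD_FAST a → push 32. Stack: [32]
LOAD_CONST → push 5. Stack: [32, 5]
BINARY_OP * → 32 * 5 = 160. Stack: [160]
STORE_FAST z → z=160. Stack: []
LOAD_FAST m → push 45. Stack: [45]
LOAD_CONST → push 5. Stack: [45, 5]
BINARY_OP + → 45 + 5 = 50. Stack: [50]
LOAD_FAST c → push -9. Stack: [50, -9]
LOAD_CONST → push 5. Stack: [50, -9, 5]
BINARY_OP - → -9 - 5 = -14. Stack: [50, -14]
BINARY_OP | → 50 | -14 = -14. Stack: [-14]
STORE_FAST p → p=-14. Stack: []
LOAD_FAST b → push -12. Stack: [-12]
LOAD_CONST → push 2. Stack: [-12, 2]
BINARY_OP & → -12 & 2 = 0. Stack: [0]
LOAD_FAST_LOAD_FAST s,a → push 40,32. Stack: [0, 40, 32]
BINARY_OP * → 40 * 32 = 1280. Stack: [0, 1280]
BINARY_OP + → 0 + 1280 = 1280. Stack: [1280]
STORE_FAST y → y=1280. Stack: []
LOAD_CONST → push 11. Stack: [11]
LOAD_FAST a → push 32. Stack: [11, 32]
BINARY_OP ^ → 11 ^ 32 = 43. Stack: [43]
STORE_FAST n → n=43. Stack: []
LOAD_FAST m → push 45. Stack: [45]
RETURN_VALUE → return 45.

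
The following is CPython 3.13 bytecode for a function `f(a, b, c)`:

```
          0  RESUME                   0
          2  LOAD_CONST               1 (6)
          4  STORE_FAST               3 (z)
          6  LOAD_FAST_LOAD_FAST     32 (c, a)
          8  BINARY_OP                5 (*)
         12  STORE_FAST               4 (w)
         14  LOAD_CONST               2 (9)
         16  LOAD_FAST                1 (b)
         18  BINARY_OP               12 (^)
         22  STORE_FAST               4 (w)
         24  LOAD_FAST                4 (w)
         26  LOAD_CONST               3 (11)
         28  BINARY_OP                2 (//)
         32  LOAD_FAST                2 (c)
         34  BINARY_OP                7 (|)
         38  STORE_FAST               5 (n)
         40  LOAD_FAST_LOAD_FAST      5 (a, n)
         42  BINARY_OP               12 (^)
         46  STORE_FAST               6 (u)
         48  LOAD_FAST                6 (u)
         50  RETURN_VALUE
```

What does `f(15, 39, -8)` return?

LOAD_CONST → push 6. Stack: [6]
STORE_FAST z → z=6. Stack: []
LOAD_FAST_LOAD_FAST c,a → push -8,15. Stack: [-8, 15]
BINARY_OP * → -8 * 15 = -120. Stack: [-120]
STORE_FAST w → w=-120. Stack: []
LOAD_CONST → push 9. Stack: [9]
LOAD_FAST b → push 39. Stack: [9, 39]
BINARY_OP ^ → 9 ^ 39 = 46. Stack: [46]
STORE_FAST w → w=46. Stack: []
LOAD_FAST w → push 46. Stack: [46]
LOAD_CONST → push 11. Stack: [46, 11]
BINARY_OP // → 46 // 11 = 4. Stack: [4]
LOAD_FAST c → push -8. Stack: [4, -8]
BINARY_OP | → 4 | -8 = -4. Stack: [-4]
STORE_FAST n → n=-4. Stack: []
LOAD_FAST_LOAD_FAST a,n → push 15,-4. Stack: [15, -4]
BINARY_OP ^ → 15 ^ -4 = -13. Stack: [-13]
STORE_FAST u → u=-13. Stack: []
LOAD_FAST u → push -13. Stack: [-13]
RETURN_VALUE → return -13.

-13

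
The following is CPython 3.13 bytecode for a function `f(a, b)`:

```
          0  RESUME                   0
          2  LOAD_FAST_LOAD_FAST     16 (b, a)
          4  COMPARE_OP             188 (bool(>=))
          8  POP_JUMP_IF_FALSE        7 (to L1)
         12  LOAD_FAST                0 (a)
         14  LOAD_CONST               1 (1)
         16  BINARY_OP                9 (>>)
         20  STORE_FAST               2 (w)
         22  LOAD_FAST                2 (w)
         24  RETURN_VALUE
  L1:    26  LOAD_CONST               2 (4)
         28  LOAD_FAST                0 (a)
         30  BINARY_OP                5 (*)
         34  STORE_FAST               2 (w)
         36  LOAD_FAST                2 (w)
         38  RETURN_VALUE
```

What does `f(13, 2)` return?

52

LOAD_FAST_LOAD_FAST b,a → push 2,13. Stack: [2, 13]
COMPARE_OP bool(>=) → 2 vs 13 = False. Stack: [False]
POP_JUMP_IF_FALSE → pop False; jump. Stack: []
LOAD_CONST → push 4. Stack: [4]
LOAD_FAST a → push 13. Stack: [4, 13]
BINARY_OP * → 4 * 13 = 52. Stack: [52]
STORE_FAST w → w=52. Stack: []
LOAD_FAST w → push 52. Stack: [52]
RETURN_VALUE → return 52.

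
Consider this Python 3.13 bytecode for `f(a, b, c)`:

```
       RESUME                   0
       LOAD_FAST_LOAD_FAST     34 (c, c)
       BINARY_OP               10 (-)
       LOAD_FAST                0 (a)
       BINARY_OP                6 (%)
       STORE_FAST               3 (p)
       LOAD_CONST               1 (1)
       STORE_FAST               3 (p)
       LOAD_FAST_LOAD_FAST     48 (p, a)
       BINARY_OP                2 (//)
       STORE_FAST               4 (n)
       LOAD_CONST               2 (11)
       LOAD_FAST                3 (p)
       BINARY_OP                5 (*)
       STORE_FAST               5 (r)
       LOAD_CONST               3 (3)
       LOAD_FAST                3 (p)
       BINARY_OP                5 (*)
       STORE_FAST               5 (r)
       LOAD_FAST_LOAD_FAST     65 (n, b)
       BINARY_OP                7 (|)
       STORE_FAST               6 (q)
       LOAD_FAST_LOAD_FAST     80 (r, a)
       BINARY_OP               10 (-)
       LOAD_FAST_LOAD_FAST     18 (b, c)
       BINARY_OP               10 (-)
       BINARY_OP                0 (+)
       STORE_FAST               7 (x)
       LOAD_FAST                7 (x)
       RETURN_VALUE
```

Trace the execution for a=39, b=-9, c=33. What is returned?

-78

LOAD_FAST_LOAD_FAST c,c → push 33,33. Stack: [33, 33]
BINARY_OP - → 33 - 33 = 0. Stack: [0]
LOAD_FAST a → push 39. Stack: [0, 39]
BINARY_OP % → 0 % 39 = 0. Stack: [0]
STORE_FAST p → p=0. Stack: []
LOAD_CONST → push 1. Stack: [1]
STORE_FAST p → p=1. Stack: []
LOAD_FAST_LOAD_FAST p,a → push 1,39. Stack: [1, 39]
BINARY_OP // → 1 // 39 = 0. Stack: [0]
STORE_FAST n → n=0. Stack: []
LOAD_CONST → push 11. Stack: [11]
LOAD_FAST p → push 1. Stack: [11, 1]
BINARY_OP * → 11 * 1 = 11. Stack: [11]
STORE_FAST r → r=11. Stack: []
LOAD_CONST → push 3. Stack: [3]
LOAD_FAST p → push 1. Stack: [3, 1]
BINARY_OP * → 3 * 1 = 3. Stack: [3]
STORE_FAST r → r=3. Stack: []
LOAD_FAST_LOAD_FAST n,b → push 0,-9. Stack: [0, -9]
BINARY_OP | → 0 | -9 = -9. Stack: [-9]
STORE_FAST q → q=-9. Stack: []
LOAD_FAST_LOAD_FAST r,a → push 3,39. Stack: [3, 39]
BINARY_OP - → 3 - 39 = -36. Stack: [-36]
LOAD_FAST_LOAD_FAST b,c → push -9,33. Stack: [-36, -9, 33]
BINARY_OP - → -9 - 33 = -42. Stack: [-36, -42]
BINARY_OP + → -36 + -42 = -78. Stack: [-78]
STORE_FAST x → x=-78. Stack: []
LOAD_FAST x → push -78. Stack: [-78]
RETURN_VALUE → return -78.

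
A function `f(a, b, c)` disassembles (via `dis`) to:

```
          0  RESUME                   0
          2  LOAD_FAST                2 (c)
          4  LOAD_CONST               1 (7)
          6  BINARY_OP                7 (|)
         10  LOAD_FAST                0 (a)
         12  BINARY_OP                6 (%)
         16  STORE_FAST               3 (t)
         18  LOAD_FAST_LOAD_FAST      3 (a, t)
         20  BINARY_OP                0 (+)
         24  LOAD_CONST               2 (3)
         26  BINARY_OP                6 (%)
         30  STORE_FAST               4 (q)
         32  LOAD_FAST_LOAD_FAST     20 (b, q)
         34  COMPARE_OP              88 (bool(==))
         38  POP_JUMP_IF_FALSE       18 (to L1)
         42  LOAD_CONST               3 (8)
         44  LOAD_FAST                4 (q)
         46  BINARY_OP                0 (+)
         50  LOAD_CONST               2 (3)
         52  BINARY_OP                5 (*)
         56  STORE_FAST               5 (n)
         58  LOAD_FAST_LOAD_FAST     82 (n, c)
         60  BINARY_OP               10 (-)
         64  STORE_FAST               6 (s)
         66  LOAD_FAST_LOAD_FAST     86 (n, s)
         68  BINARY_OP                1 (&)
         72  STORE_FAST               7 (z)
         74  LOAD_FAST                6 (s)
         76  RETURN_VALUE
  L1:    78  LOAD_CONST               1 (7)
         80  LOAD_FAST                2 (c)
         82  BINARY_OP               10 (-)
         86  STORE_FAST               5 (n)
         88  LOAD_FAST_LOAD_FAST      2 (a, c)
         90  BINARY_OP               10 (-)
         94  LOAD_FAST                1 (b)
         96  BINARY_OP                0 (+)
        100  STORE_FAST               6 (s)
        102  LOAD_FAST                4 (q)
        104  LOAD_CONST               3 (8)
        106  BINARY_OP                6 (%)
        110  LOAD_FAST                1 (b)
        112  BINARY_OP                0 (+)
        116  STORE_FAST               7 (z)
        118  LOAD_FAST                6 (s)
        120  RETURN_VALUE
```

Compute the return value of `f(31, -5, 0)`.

LOAD_FAST c → push 0. Stack: [0]
LOAD_CONST → push 7. Stack: [0, 7]
BINARY_OP | → 0 | 7 = 7. Stack: [7]
LOAD_FAST a → push 31. Stack: [7, 31]
BINARY_OP % → 7 % 31 = 7. Stack: [7]
STORE_FAST t → t=7. Stack: []
LOAD_FAST_LOAD_FAST a,t → push 31,7. Stack: [31, 7]
BINARY_OP + → 31 + 7 = 38. Stack: [38]
LOAD_CONST → push 3. Stack: [38, 3]
BINARY_OP % → 38 % 3 = 2. Stack: [2]
STORE_FAST q → q=2. Stack: []
LOAD_FAST_LOAD_FAST b,q → push -5,2. Stack: [-5, 2]
COMPARE_OP bool(==) → -5 vs 2 = False. Stack: [False]
POP_JUMP_IF_FALSE → pop False; jump. Stack: []
LOAD_CONST → push 7. Stack: [7]
LOAD_FAST c → push 0. Stack: [7, 0]
BINARY_OP - → 7 - 0 = 7. Stack: [7]
STORE_FAST n → n=7. Stack: []
LOAD_FAST_LOAD_FAST a,c → push 31,0. Stack: [31, 0]
BINARY_OP - → 31 - 0 = 31. Stack: [31]
LOAD_FAST b → push -5. Stack: [31, -5]
BINARY_OP + → 31 + -5 = 26. Stack: [26]
STORE_FAST s → s=26. Stack: []
LOAD_FAST q → push 2. Stack: [2]
LOAD_CONST → push 8. Stack: [2, 8]
BINARY_OP % → 2 % 8 = 2. Stack: [2]
LOAD_FAST b → push -5. Stack: [2, -5]
BINARY_OP + → 2 + -5 = -3. Stack: [-3]
STORE_FAST z → z=-3. Stack: []
LOAD_FAST s → push 26. Stack: [26]
RETURN_VALUE → return 26.

26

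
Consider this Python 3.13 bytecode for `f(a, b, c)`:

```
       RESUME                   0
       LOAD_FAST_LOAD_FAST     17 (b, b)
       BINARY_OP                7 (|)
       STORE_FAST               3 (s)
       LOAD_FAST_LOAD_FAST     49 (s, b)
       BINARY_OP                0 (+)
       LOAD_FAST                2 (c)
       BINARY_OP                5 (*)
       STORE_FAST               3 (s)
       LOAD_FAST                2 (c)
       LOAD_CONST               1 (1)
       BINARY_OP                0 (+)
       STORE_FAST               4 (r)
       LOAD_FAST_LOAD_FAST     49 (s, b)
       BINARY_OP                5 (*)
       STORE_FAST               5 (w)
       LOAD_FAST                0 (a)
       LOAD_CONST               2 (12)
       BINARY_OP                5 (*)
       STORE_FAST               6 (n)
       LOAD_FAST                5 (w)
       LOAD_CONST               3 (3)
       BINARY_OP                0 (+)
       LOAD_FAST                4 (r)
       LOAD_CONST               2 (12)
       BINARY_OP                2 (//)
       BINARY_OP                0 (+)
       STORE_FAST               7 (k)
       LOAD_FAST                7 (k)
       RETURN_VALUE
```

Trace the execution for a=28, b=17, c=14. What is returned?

8096

LOAD_FAST_LOAD_FAST b,b → push 17,17. Stack: [17, 17]
BINARY_OP | → 17 | 17 = 17. Stack: [17]
STORE_FAST s → s=17. Stack: []
LOAD_FAST_LOAD_FAST s,b → push 17,17. Stack: [17, 17]
BINARY_OP + → 17 + 17 = 34. Stack: [34]
LOAD_FAST c → push 14. Stack: [34, 14]
BINARY_OP * → 34 * 14 = 476. Stack: [476]
STORE_FAST s → s=476. Stack: []
LOAD_FAST c → push 14. Stack: [14]
LOAD_CONST → push 1. Stack: [14, 1]
BINARY_OP + → 14 + 1 = 15. Stack: [15]
STORE_FAST r → r=15. Stack: []
LOAD_FAST_LOAD_FAST s,b → push 476,17. Stack: [476, 17]
BINARY_OP * → 476 * 17 = 8092. Stack: [8092]
STORE_FAST w → w=8092. Stack: []
LOAD_FAST a → push 28. Stack: [28]
LOAD_CONST → push 12. Stack: [28, 12]
BINARY_OP * → 28 * 12 = 336. Stack: [336]
STORE_FAST n → n=336. Stack: []
LOAD_FAST w → push 8092. Stack: [8092]
LOAD_CONST → push 3. Stack: [8092, 3]
BINARY_OP + → 8092 + 3 = 8095. Stack: [8095]
LOAD_FAST r → push 15. Stack: [8095, 15]
LOAD_CONST → push 12. Stack: [8095, 15, 12]
BINARY_OP // → 15 // 12 = 1. Stack: [8095, 1]
BINARY_OP + → 8095 + 1 = 8096. Stack: [8096]
STORE_FAST k → k=8096. Stack: []
LOAD_FAST k → push 8096. Stack: [8096]
RETURN_VALUE → return 8096.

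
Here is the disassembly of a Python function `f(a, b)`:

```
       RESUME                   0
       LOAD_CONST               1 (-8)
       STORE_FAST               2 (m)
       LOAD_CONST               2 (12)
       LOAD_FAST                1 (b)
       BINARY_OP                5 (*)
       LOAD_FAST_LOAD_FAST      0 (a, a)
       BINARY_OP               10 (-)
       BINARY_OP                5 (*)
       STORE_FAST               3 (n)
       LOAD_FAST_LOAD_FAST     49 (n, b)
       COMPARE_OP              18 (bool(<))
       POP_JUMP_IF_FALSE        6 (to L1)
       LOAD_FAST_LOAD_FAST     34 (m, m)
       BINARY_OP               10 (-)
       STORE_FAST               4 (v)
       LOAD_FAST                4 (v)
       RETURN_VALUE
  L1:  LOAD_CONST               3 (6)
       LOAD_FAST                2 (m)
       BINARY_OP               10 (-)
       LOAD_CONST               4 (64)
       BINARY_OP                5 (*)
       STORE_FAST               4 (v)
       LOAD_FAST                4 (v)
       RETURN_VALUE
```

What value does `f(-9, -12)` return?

896

LOAD_CONST → push -8. Stack: [-8]
STORE_FAST m → m=-8. Stack: []
LOAD_CONST → push 12. Stack: [12]
LOAD_FAST b → push -12. Stack: [12, -12]
BINARY_OP * → 12 * -12 = -144. Stack: [-144]
LOAD_FAST_LOAD_FAST a,a → push -9,-9. Stack: [-144, -9, -9]
BINARY_OP - → -9 - -9 = 0. Stack: [-144, 0]
BINARY_OP * → -144 * 0 = 0. Stack: [0]
STORE_FAST n → n=0. Stack: []
LOAD_FAST_LOAD_FAST n,b → push 0,-12. Stack: [0, -12]
COMPARE_OP bool(<) → 0 vs -12 = False. Stack: [False]
POP_JUMP_IF_FALSE → pop False; jump. Stack: []
LOAD_CONST → push 6. Stack: [6]
LOAD_FAST m → push -8. Stack: [6, -8]
BINARY_OP - → 6 - -8 = 14. Stack: [14]
LOAD_CONST → push 64. Stack: [14, 64]
BINARY_OP * → 14 * 64 = 896. Stack: [896]
STORE_FAST v → v=896. Stack: []
LOAD_FAST v → push 896. Stack: [896]
RETURN_VALUE → return 896.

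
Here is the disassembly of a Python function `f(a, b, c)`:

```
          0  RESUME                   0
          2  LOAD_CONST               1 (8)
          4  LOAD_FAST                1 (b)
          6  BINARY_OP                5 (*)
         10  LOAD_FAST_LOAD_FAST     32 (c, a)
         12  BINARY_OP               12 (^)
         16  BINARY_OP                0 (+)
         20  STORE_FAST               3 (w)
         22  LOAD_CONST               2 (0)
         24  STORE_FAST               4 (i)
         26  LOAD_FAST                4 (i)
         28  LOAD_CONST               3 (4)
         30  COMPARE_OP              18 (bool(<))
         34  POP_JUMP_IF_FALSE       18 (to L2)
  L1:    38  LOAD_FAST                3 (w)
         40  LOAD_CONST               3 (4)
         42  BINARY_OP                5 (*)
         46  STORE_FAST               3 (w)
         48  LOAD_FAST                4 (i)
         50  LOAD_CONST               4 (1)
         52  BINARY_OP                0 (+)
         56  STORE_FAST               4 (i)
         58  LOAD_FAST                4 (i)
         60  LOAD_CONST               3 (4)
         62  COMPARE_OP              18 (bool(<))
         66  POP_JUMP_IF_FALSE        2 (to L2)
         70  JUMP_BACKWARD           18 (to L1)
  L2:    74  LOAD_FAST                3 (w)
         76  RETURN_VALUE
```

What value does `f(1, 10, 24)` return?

26880

LOAD_CONST → push 8. Stack: [8]
LOAD_FAST b → push 10. Stack: [8, 10]
BINARY_OP * → 8 * 10 = 80. Stack: [80]
LOAD_FAST_LOAD_FAST c,a → push 24,1. Stack: [80, 24, 1]
BINARY_OP ^ → 24 ^ 1 = 25. Stack: [80, 25]
BINARY_OP + → 80 + 25 = 105. Stack: [105]
STORE_FAST w → w=105. Stack: []
LOAD_CONST → push 0. Stack: [0]
STORE_FAST i → i=0. Stack: []
LOAD_FAST i → push 0. Stack: [0]
LOAD_CONST → push 4. Stack: [0, 4]
COMPARE_OP bool(<) → 0 vs 4 = True. Stack: [True]
POP_JUMP_IF_FALSE → pop True; no jump. Stack: []
LOAD_FAST w → push 105. Stack: [105]
LOAD_CONST → push 4. Stack: [105, 4]
BINARY_OP * → 105 * 4 = 420. Stack: [420]
STORE_FAST w → w=420. Stack: []
LOAD_FAST i → push 0. Stack: [0]
LOAD_CONST → push 1. Stack: [0, 1]
BINARY_OP + → 0 + 1 = 1. Stack: [1]
STORE_FAST i → i=1. Stack: []
LOAD_FAST i → push 1. Stack: [1]
LOAD_CONST → push 4. Stack: [1, 4]
COMPARE_OP bool(<) → 1 vs 4 = True. Stack: [True]
POP_JUMP_IF_FALSE → pop True; no jump. Stack: []
LOAD_FAST w → push 420. Stack: [420]
LOAD_CONST → push 4. Stack: [420, 4]
BINARY_OP * → 420 * 4 = 1680. Stack: [1680]
STORE_FAST w → w=1680. Stack: []
LOAD_FAST i → push 1. Stack: [1]
LOAD_CONST → push 1. Stack: [1, 1]
BINARY_OP + → 1 + 1 = 2. Stack: [2]
STORE_FAST i → i=2. Stack: []
LOAD_FAST i → push 2. Stack: [2]
LOAD_CONST → push 4. Stack: [2, 4]
COMPARE_OP bool(<) → 2 vs 4 = True. Stack: [True]
POP_JUMP_IF_FALSE → pop True; no jump. Stack: []
LOAD_FAST w → push 1680. Stack: [1680]
LOAD_CONST → push 4. Stack: [1680, 4]
BINARY_OP * → 1680 * 4 = 6720. Stack: [6720]
STORE_FAST w → w=6720. Stack: []
LOAD_FAST i → push 2. Stack: [2]
LOAD_CONST → push 1. Stack: [2, 1]
BINARY_OP + → 2 + 1 = 3. Stack: [3]
STORE_FAST i → i=3. Stack: []
LOAD_FAST i → push 3. Stack: [3]
LOAD_CONST → push 4. Stack: [3, 4]
COMPARE_OP bool(<) → 3 vs 4 = True. Stack: [True]
POP_JUMP_IF_FALSE → pop True; no jump. Stack: []
LOAD_FAST w → push 6720. Stack: [6720]
LOAD_CONST → push 4. Stack: [6720, 4]
BINARY_OP * → 6720 * 4 = 26880. Stack: [26880]
STORE_FAST w → w=26880. Stack: []
LOAD_FAST i → push 3. Stack: [3]
LOAD_CONST → push 1. Stack: [3, 1]
BINARY_OP + → 3 + 1 = 4. Stack: [4]
STORE_FAST i → i=4. Stack: []
LOAD_FAST i → push 4. Stack: [4]
LOAD_CONST → push 4. Stack: [4, 4]
COMPARE_OP bool(<) → 4 vs 4 = False. Stack: [False]
POP_JUMP_IF_FALSE → pop False; jump. Stack: []
LOAD_FAST w → push 26880. Stack: [26880]
RETURN_VALUE → return 26880.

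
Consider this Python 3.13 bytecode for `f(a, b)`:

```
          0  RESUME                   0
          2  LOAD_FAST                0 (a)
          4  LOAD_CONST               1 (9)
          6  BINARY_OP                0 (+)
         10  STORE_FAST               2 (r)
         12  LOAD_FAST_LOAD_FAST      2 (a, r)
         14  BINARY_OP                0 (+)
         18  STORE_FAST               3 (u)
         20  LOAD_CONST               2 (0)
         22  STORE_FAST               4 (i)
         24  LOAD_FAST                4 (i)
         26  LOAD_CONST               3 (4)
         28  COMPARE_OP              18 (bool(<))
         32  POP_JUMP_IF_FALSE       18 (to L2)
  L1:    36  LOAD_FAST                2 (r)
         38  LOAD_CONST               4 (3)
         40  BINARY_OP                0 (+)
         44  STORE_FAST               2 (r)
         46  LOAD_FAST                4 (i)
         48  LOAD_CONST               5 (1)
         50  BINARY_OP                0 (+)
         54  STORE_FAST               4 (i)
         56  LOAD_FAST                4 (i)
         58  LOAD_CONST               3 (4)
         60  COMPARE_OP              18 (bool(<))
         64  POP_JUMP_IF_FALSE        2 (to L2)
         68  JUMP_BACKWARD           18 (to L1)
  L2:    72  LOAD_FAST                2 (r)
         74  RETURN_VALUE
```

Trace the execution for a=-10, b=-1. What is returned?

LOAD_FAST a → push -10. Stack: [-10]
LOAD_CONST → push 9. Stack: [-10, 9]
BINARY_OP + → -10 + 9 = -1. Stack: [-1]
STORE_FAST r → r=-1. Stack: []
LOAD_FAST_LOAD_FAST a,r → push -10,-1. Stack: [-10, -1]
BINARY_OP + → -10 + -1 = -11. Stack: [-11]
STORE_FAST u → u=-11. Stack: []
LOAD_CONST → push 0. Stack: [0]
STORE_FAST i → i=0. Stack: []
LOAD_FAST i → push 0. Stack: [0]
LOAD_CONST → push 4. Stack: [0, 4]
COMPARE_OP bool(<) → 0 vs 4 = True. Stack: [True]
POP_JUMP_IF_FALSE → pop True; no jump. Stack: []
LOAD_FAST r → push -1. Stack: [-1]
LOAD_CONST → push 3. Stack: [-1, 3]
BINARY_OP + → -1 + 3 = 2. Stack: [2]
STORE_FAST r → r=2. Stack: []
LOAD_FAST i → push 0. Stack: [0]
LOAD_CONST → push 1. Stack: [0, 1]
BINARY_OP + → 0 + 1 = 1. Stack: [1]
STORE_FAST i → i=1. Stack: []
LOAD_FAST i → push 1. Stack: [1]
LOAD_CONST → push 4. Stack: [1, 4]
COMPARE_OP bool(<) → 1 vs 4 = True. Stack: [True]
POP_JUMP_IF_FALSE → pop True; no jump. Stack: []
LOAD_FAST r → push 2. Stack: [2]
LOAD_CONST → push 3. Stack: [2, 3]
BINARY_OP + → 2 + 3 = 5. Stack: [5]
STORE_FAST r → r=5. Stack: []
LOAD_FAST i → push 1. Stack: [1]
LOAD_CONST → push 1. Stack: [1, 1]
BINARY_OP + → 1 + 1 = 2. Stack: [2]
STORE_FAST i → i=2. Stack: []
LOAD_FAST i → push 2. Stack: [2]
LOAD_CONST → push 4. Stack: [2, 4]
COMPARE_OP bool(<) → 2 vs 4 = True. Stack: [True]
POP_JUMP_IF_FALSE → pop True; no jump. Stack: []
LOAD_FAST r → push 5. Stack: [5]
LOAD_CONST → push 3. Stack: [5, 3]
BINARY_OP + → 5 + 3 = 8. Stack: [8]
STORE_FAST r → r=8. Stack: []
LOAD_FAST i → push 2. Stack: [2]
LOAD_CONST → push 1. Stack: [2, 1]
BINARY_OP + → 2 + 1 = 3. Stack: [3]
STORE_FAST i → i=3. Stack: []
LOAD_FAST i → push 3. Stack: [3]
LOAD_CONST → push 4. Stack: [3, 4]
COMPARE_OP bool(<) → 3 vs 4 = True. Stack: [True]
POP_JUMP_IF_FALSE → pop True; no jump. Stack: []
LOAD_FAST r → push 8. Stack: [8]
LOAD_CONST → push 3. Stack: [8, 3]
BINARY_OP + → 8 + 3 = 11. Stack: [11]
STORE_FAST r → r=11. Stack: []
LOAD_FAST i → push 3. Stack: [3]
LOAD_CONST → push 1. Stack: [3, 1]
BINARY_OP + → 3 + 1 = 4. Stack: [4]
STORE_FAST i → i=4. Stack: []
LOAD_FAST i → push 4. Stack: [4]
LOAD_CONST → push 4. Stack: [4, 4]
COMPARE_OP bool(<) → 4 vs 4 = False. Stack: [False]
POP_JUMP_IF_FALSE → pop False; jump. Stack: []
LOAD_FAST r → push 11. Stack: [11]
RETURN_VALUE → return 11.

11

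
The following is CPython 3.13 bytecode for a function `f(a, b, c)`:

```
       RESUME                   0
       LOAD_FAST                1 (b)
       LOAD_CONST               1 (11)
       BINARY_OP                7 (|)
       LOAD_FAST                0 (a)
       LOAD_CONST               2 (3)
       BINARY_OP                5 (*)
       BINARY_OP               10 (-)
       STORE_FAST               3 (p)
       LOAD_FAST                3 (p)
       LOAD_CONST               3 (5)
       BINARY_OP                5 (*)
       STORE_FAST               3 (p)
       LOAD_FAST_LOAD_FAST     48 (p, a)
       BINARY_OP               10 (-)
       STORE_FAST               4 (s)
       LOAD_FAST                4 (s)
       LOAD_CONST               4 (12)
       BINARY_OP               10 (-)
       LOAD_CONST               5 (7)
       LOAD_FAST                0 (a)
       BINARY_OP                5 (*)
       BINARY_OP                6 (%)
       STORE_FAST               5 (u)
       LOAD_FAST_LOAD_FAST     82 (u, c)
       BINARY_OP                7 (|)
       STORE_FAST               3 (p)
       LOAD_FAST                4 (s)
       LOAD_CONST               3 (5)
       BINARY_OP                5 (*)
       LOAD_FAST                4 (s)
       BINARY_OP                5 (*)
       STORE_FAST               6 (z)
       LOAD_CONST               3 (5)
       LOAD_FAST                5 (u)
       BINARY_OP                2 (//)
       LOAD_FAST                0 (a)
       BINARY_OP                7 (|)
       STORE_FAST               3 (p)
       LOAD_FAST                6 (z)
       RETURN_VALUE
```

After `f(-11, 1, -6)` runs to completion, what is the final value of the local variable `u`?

LOAD_FAST b → push 1. Stack: [1]
LOAD_CONST → push 11. Stack: [1, 11]
BINARY_OP | → 1 | 11 = 11. Stack: [11]
LOAD_FAST a → push -11. Stack: [11, -11]
LOAD_CONST → push 3. Stack: [11, -11, 3]
BINARY_OP * → -11 * 3 = -33. Stack: [11, -33]
BINARY_OP - → 11 - -33 = 44. Stack: [44]
STORE_FAST p → p=44. Stack: []
LOAD_FAST p → push 44. Stack: [44]
LOAD_CONST → push 5. Stack: [44, 5]
BINARY_OP * → 44 * 5 = 220. Stack: [220]
STORE_FAST p → p=220. Stack: []
LOAD_FAST_LOAD_FAST p,a → push 220,-11. Stack: [220, -11]
BINARY_OP - → 220 - -11 = 231. Stack: [231]
STORE_FAST s → s=231. Stack: []
LOAD_FAST s → push 231. Stack: [231]
LOAD_CONST → push 12. Stack: [231, 12]
BINARY_OP - → 231 - 12 = 219. Stack: [219]
LOAD_CONST → push 7. Stack: [219, 7]
LOAD_FAST a → push -11. Stack: [219, 7, -11]
BINARY_OP * → 7 * -11 = -77. Stack: [219, -77]
BINARY_OP % → 219 % -77 = -12. Stack: [-12]
STORE_FAST u → u=-12. Stack: []
LOAD_FAST_LOAD_FAST u,c → push -12,-6. Stack: [-12, -6]
BINARY_OP | → -12 | -6 = -2. Stack: [-2]
STORE_FAST p → p=-2. Stack: []
LOAD_FAST s → push 231. Stack: [231]
LOAD_CONST → push 5. Stack: [231, 5]
BINARY_OP * → 231 * 5 = 1155. Stack: [1155]
LOAD_FAST s → push 231. Stack: [1155, 231]
BINARY_OP * → 1155 * 231 = 266805. Stack: [266805]
STORE_FAST z → z=266805. Stack: []
LOAD_CONST → push 5. Stack: [5]
LOAD_FAST u → push -12. Stack: [5, -12]
BINARY_OP // → 5 // -12 = -1. Stack: [-1]
LOAD_FAST a → push -11. Stack: [-1, -11]
BINARY_OP | → -1 | -11 = -1. Stack: [-1]
STORE_FAST p → p=-1. Stack: []
LOAD_FAST z → push 266805. Stack: [266805]
RETURN_VALUE → return 266805.

-12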